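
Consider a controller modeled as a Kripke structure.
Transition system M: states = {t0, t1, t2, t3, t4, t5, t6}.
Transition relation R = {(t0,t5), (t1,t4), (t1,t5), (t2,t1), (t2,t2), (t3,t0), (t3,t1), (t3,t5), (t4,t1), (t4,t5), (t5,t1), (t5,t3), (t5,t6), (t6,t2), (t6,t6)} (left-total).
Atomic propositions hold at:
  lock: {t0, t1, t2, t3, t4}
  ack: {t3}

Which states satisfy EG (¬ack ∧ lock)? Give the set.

Sat(¬ack) = {t0, t1, t2, t4, t5, t6}
Sat(¬ack ∧ lock) = {t0, t1, t2, t4}
EG (¬ack ∧ lock): greatest fixpoint, start Z0 = {t0, t1, t2, t4}, keep only states in Sat with some successor in Z. Z1 = {t1, t2, t4}; fixed.
Sat(EG (¬ack ∧ lock)) = {t1, t2, t4}

{t1, t2, t4}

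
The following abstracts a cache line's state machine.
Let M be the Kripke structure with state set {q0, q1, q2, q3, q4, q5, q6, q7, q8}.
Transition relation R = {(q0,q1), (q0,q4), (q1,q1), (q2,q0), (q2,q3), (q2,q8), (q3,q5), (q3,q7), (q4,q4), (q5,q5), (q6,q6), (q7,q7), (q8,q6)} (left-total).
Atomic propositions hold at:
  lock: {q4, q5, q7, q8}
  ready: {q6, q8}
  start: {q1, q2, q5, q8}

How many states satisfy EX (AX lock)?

6

Sat(AX lock) = {s : every successor in {q4, q5, q7, q8}} = {q3, q4, q5, q7}
Sat(EX (AX lock)) = {s : some successor in {q3, q4, q5, q7}} = {q0, q2, q3, q4, q5, q7}
|Sat(EX (AX lock))| = |{q0, q2, q3, q4, q5, q7}| = 6.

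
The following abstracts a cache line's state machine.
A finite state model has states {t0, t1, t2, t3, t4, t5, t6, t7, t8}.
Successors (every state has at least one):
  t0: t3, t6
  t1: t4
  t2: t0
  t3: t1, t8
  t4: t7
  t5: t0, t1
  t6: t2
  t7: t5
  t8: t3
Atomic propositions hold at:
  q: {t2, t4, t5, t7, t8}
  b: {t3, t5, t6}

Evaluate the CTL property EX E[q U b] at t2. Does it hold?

E[q U b]: least fixpoint, start Z0 = Sat(b) = {t3, t5, t6}, add states in Sat(q) with some successor in Z. Z1 = {t3, t5, t6, t7, t8}; Z2 = {t3, t4, t5, t6, t7, t8}; fixed.
Sat(E[q U b]) = {t3, t4, t5, t6, t7, t8}
Sat(EX E[q U b]) = {s : some successor in {t3, t4, t5, t6, t7, t8}} = {t0, t1, t3, t4, t7, t8}
t2 ∉ Sat(EX E[q U b]) = {t0, t1, t3, t4, t7, t8}, so the formula does not hold at t2.

No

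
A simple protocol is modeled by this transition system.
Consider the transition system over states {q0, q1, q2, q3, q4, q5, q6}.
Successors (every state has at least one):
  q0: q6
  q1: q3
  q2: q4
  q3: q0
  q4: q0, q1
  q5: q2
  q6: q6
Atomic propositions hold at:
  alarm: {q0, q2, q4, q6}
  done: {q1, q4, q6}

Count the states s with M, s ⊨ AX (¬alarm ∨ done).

4

Sat(¬alarm) = {q1, q3, q5}
Sat(¬alarm ∨ done) = {q1, q3, q4, q5, q6}
Sat(AX (¬alarm ∨ done)) = {s : every successor in {q1, q3, q4, q5, q6}} = {q0, q1, q2, q6}
|Sat(AX (¬alarm ∨ done))| = |{q0, q1, q2, q6}| = 4.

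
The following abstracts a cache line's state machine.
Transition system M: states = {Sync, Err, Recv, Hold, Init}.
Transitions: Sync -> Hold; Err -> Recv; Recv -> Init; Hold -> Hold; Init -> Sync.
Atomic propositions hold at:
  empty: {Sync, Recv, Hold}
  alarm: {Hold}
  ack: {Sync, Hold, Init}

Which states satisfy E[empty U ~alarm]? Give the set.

Sat(~alarm) = {Sync, Err, Recv, Init}
E[empty U ~alarm]: least fixpoint, start Z0 = Sat(~alarm) = {Sync, Err, Recv, Init}, add states in Sat(empty) with some successor in Z. Already a fixed point.
Sat(E[empty U ~alarm]) = {Sync, Err, Recv, Init}

{Sync, Err, Recv, Init}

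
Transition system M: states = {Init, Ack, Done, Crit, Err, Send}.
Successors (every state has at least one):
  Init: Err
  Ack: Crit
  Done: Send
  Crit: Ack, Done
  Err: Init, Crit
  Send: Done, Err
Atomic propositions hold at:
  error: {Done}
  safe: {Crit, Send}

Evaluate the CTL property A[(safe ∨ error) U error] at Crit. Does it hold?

Sat(safe ∨ error) = {Done, Crit, Send}
A[(safe ∨ error) U error]: least fixpoint, start Z0 = Sat(error) = {Done}, add states in Sat(safe ∨ error) with every successor in Z. Already a fixed point.
Sat(A[(safe ∨ error) U error]) = {Done}
Crit ∉ Sat(A[(safe ∨ error) U error]) = {Done}, so the formula does not hold at Crit.

No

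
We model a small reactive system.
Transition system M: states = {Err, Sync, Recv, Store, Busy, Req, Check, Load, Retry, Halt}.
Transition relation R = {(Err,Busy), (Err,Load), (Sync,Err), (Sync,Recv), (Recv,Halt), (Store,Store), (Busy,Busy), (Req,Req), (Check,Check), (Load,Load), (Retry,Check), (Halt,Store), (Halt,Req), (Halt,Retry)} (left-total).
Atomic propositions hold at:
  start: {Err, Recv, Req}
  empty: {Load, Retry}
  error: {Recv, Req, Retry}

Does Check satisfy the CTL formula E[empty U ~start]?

Yes

Sat(~start) = {Sync, Store, Busy, Check, Load, Retry, Halt}
E[empty U ~start]: least fixpoint, start Z0 = Sat(~start) = {Sync, Store, Busy, Check, Load, Retry, Halt}, add states in Sat(empty) with some successor in Z. Already a fixed point.
Sat(E[empty U ~start]) = {Sync, Store, Busy, Check, Load, Retry, Halt}
Check ∈ Sat(E[empty U ~start]) = {Sync, Store, Busy, Check, Load, Retry, Halt}, so the formula holds at Check.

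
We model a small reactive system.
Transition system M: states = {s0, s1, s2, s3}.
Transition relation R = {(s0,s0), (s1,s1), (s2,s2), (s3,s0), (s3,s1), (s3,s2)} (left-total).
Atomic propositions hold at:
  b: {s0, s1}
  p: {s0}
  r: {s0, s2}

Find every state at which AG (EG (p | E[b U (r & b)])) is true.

Sat(r & b) = {s0}
E[b U (r & b)]: least fixpoint, start Z0 = Sat((r & b)) = {s0}, add states in Sat(b) with some successor in Z. Already a fixed point.
Sat(E[b U (r & b)]) = {s0}
Sat(p | E[b U (r & b)]) = {s0}
EG (p | E[b U (r & b)]): greatest fixpoint, start Z0 = {s0}, keep only states in Sat with some successor in Z. Already a fixed point.
Sat(EG (p | E[b U (r & b)])) = {s0}
AG (EG (p | E[b U (r & b)])): greatest fixpoint, start Z0 = {s0}, keep only states in Sat with every successor in Z. Already a fixed point.
Sat(AG (EG (p | E[b U (r & b)]))) = {s0}

{s0}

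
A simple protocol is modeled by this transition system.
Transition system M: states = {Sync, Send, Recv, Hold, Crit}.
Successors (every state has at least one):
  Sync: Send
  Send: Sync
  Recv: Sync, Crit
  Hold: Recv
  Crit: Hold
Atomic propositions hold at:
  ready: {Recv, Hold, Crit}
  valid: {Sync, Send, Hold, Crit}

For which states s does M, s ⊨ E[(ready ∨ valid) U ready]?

Sat(ready ∨ valid) = {Sync, Send, Recv, Hold, Crit}
E[(ready ∨ valid) U ready]: least fixpoint, start Z0 = Sat(ready) = {Recv, Hold, Crit}, add states in Sat(ready ∨ valid) with some successor in Z. Already a fixed point.
Sat(E[(ready ∨ valid) U ready]) = {Recv, Hold, Crit}

{Recv, Hold, Crit}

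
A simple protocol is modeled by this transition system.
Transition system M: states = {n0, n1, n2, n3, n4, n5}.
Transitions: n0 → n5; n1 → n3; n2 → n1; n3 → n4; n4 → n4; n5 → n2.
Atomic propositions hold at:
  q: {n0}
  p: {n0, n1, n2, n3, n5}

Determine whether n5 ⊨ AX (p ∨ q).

Sat(p ∨ q) = {n0, n1, n2, n3, n5}
Sat(AX (p ∨ q)) = {s : every successor in {n0, n1, n2, n3, n5}} = {n0, n1, n2, n5}
n5 ∈ Sat(AX (p ∨ q)) = {n0, n1, n2, n5}, so the formula holds at n5.

Yes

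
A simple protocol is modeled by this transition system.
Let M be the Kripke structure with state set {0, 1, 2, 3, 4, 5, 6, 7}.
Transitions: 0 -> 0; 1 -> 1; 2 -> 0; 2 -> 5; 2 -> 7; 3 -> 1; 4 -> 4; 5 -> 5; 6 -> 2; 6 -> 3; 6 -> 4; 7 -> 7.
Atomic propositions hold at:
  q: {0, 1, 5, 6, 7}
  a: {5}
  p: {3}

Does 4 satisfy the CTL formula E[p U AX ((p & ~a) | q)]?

Sat(~a) = {0, 1, 2, 3, 4, 6, 7}
Sat(p & ~a) = {3}
Sat((p & ~a) | q) = {0, 1, 3, 5, 6, 7}
Sat(AX ((p & ~a) | q)) = {s : every successor in {0, 1, 3, 5, 6, 7}} = {0, 1, 2, 3, 5, 7}
E[p U AX ((p & ~a) | q)]: least fixpoint, start Z0 = Sat(AX ((p & ~a) | q)) = {0, 1, 2, 3, 5, 7}, add states in Sat(p) with some successor in Z. Already a fixed point.
Sat(E[p U AX ((p & ~a) | q)]) = {0, 1, 2, 3, 5, 7}
4 ∉ Sat(E[p U AX ((p & ~a) | q)]) = {0, 1, 2, 3, 5, 7}, so the formula does not hold at 4.

No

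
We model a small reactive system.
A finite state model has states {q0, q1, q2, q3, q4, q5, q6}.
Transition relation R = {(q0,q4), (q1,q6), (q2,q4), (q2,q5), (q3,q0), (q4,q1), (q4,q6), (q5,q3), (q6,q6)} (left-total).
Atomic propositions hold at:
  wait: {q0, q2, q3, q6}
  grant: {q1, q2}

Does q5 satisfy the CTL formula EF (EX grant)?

Sat(EX grant) = {s : some successor in {q1, q2}} = {q4}
EF (EX grant): least fixpoint, start Z0 = {q4}, add states with some successor in Z. Z1 = {q0, q2, q4}; Z2 = {q0, q2, q3, q4}; Z3 = {q0, q2, q3, q4, q5}; fixed.
Sat(EF (EX grant)) = {q0, q2, q3, q4, q5}
q5 ∈ Sat(EF (EX grant)) = {q0, q2, q3, q4, q5}, so the formula holds at q5.

Yes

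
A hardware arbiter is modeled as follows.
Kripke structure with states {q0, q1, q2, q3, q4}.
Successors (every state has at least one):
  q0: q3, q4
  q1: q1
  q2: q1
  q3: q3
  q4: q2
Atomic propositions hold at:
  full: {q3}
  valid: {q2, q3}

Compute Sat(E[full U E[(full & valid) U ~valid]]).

Sat(full & valid) = {q3}
Sat(~valid) = {q0, q1, q4}
E[(full & valid) U ~valid]: least fixpoint, start Z0 = Sat(~valid) = {q0, q1, q4}, add states in Sat(full & valid) with some successor in Z. Already a fixed point.
Sat(E[(full & valid) U ~valid]) = {q0, q1, q4}
E[full U E[(full & valid) U ~valid]]: least fixpoint, start Z0 = Sat(E[(full & valid) U ~valid]) = {q0, q1, q4}, add states in Sat(full) with some successor in Z. Already a fixed point.
Sat(E[full U E[(full & valid) U ~valid]]) = {q0, q1, q4}

{q0, q1, q4}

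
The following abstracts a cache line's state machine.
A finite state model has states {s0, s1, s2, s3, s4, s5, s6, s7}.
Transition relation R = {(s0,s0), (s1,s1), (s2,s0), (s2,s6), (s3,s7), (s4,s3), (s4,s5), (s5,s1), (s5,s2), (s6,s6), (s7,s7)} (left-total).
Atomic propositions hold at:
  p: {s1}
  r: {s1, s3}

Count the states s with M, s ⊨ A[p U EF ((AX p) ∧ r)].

3

Sat(AX p) = {s : every successor in {s1}} = {s1}
Sat((AX p) ∧ r) = {s1}
EF ((AX p) ∧ r): least fixpoint, start Z0 = {s1}, add states with some successor in Z. Z1 = {s1, s5}; Z2 = {s1, s4, s5}; fixed.
Sat(EF ((AX p) ∧ r)) = {s1, s4, s5}
A[p U EF ((AX p) ∧ r)]: least fixpoint, start Z0 = Sat(EF ((AX p) ∧ r)) = {s1, s4, s5}, add states in Sat(p) with every successor in Z. Already a fixed point.
Sat(A[p U EF ((AX p) ∧ r)]) = {s1, s4, s5}
|Sat(A[p U EF ((AX p) ∧ r)])| = |{s1, s4, s5}| = 3.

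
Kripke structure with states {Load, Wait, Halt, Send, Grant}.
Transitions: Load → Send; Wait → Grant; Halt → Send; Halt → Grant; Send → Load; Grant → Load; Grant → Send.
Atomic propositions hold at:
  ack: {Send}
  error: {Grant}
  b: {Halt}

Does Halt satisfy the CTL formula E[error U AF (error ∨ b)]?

Yes

Sat(error ∨ b) = {Halt, Grant}
AF (error ∨ b): least fixpoint, start Z0 = {Halt, Grant}, add states with every successor in Z. Z1 = {Wait, Halt, Grant}; fixed.
Sat(AF (error ∨ b)) = {Wait, Halt, Grant}
E[error U AF (error ∨ b)]: least fixpoint, start Z0 = Sat(AF (error ∨ b)) = {Wait, Halt, Grant}, add states in Sat(error) with some successor in Z. Already a fixed point.
Sat(E[error U AF (error ∨ b)]) = {Wait, Halt, Grant}
Halt ∈ Sat(E[error U AF (error ∨ b)]) = {Wait, Halt, Grant}, so the formula holds at Halt.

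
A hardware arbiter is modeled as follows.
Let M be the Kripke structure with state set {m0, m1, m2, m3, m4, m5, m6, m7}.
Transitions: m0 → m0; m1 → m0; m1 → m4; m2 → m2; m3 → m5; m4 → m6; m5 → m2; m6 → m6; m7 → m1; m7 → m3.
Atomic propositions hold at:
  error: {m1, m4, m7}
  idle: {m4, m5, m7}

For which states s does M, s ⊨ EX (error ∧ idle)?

{m1}

Sat(error ∧ idle) = {m4, m7}
Sat(EX (error ∧ idle)) = {s : some successor in {m4, m7}} = {m1}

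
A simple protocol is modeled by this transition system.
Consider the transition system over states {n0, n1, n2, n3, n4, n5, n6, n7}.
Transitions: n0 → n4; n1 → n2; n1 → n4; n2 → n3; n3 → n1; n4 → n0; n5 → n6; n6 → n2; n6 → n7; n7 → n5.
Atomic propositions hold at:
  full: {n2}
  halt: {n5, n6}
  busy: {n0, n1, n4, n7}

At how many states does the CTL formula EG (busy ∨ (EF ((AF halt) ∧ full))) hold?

3

AF halt: least fixpoint, start Z0 = {n5, n6}, add states with every successor in Z. Z1 = {n5, n6, n7}; fixed.
Sat(AF halt) = {n5, n6, n7}
Sat((AF halt) ∧ full) = ∅
EF ((AF halt) ∧ full): least fixpoint, start Z0 = ∅, add states with some successor in Z. Already a fixed point.
Sat(EF ((AF halt) ∧ full)) = ∅
Sat(busy ∨ (EF ((AF halt) ∧ full))) = {n0, n1, n4, n7}
EG (busy ∨ (EF ((AF halt) ∧ full))): greatest fixpoint, start Z0 = {n0, n1, n4, n7}, keep only states in Sat with some successor in Z. Z1 = {n0, n1, n4}; fixed.
Sat(EG (busy ∨ (EF ((AF halt) ∧ full)))) = {n0, n1, n4}
|Sat(EG (busy ∨ (EF ((AF halt) ∧ full))))| = |{n0, n1, n4}| = 3.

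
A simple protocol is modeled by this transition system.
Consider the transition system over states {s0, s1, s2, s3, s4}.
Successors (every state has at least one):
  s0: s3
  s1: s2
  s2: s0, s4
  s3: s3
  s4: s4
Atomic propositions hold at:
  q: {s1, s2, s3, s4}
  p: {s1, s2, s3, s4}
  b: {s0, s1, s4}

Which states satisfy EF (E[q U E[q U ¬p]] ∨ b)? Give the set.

Sat(¬p) = {s0}
E[q U ¬p]: least fixpoint, start Z0 = Sat(¬p) = {s0}, add states in Sat(q) with some successor in Z. Z1 = {s0, s2}; Z2 = {s0, s1, s2}; fixed.
Sat(E[q U ¬p]) = {s0, s1, s2}
E[q U E[q U ¬p]]: least fixpoint, start Z0 = Sat(E[q U ¬p]) = {s0, s1, s2}, add states in Sat(q) with some successor in Z. Already a fixed point.
Sat(E[q U E[q U ¬p]]) = {s0, s1, s2}
Sat(E[q U E[q U ¬p]] ∨ b) = {s0, s1, s2, s4}
EF (E[q U E[q U ¬p]] ∨ b): least fixpoint, start Z0 = {s0, s1, s2, s4}, add states with some successor in Z. Already a fixed point.
Sat(EF (E[q U E[q U ¬p]] ∨ b)) = {s0, s1, s2, s4}

{s0, s1, s2, s4}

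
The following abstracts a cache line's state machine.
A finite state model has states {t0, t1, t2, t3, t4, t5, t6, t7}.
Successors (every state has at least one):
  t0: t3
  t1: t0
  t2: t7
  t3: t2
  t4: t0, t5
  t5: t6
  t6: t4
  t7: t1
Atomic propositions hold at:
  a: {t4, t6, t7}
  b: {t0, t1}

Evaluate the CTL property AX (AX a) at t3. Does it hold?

Yes

Sat(AX a) = {s : every successor in {t4, t6, t7}} = {t2, t5, t6}
Sat(AX (AX a)) = {s : every successor in {t2, t5, t6}} = {t3, t5}
t3 ∈ Sat(AX (AX a)) = {t3, t5}, so the formula holds at t3.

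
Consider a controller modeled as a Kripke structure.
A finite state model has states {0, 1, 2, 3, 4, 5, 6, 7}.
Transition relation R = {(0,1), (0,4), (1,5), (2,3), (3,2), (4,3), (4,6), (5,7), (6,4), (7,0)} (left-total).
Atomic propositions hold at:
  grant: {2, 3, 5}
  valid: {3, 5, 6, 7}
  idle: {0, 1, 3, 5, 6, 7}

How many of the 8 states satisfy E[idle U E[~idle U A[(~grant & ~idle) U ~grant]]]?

Sat(~idle) = {2, 4}
Sat(~grant) = {0, 1, 4, 6, 7}
Sat(~grant & ~idle) = {4}
A[(~grant & ~idle) U ~grant]: least fixpoint, start Z0 = Sat(~grant) = {0, 1, 4, 6, 7}, add states in Sat(~grant & ~idle) with every successor in Z. Already a fixed point.
Sat(A[(~grant & ~idle) U ~grant]) = {0, 1, 4, 6, 7}
E[~idle U A[(~grant & ~idle) U ~grant]]: least fixpoint, start Z0 = Sat(A[(~grant & ~idle) U ~grant]) = {0, 1, 4, 6, 7}, add states in Sat(~idle) with some successor in Z. Already a fixed point.
Sat(E[~idle U A[(~grant & ~idle) U ~grant]]) = {0, 1, 4, 6, 7}
E[idle U E[~idle U A[(~grant & ~idle) U ~grant]]]: least fixpoint, start Z0 = Sat(E[~idle U A[(~grant & ~idle) U ~grant]]) = {0, 1, 4, 6, 7}, add states in Sat(idle) with some successor in Z. Z1 = {0, 1, 4, 5, 6, 7}; fixed.
Sat(E[idle U E[~idle U A[(~grant & ~idle) U ~grant]]]) = {0, 1, 4, 5, 6, 7}
|Sat(E[idle U E[~idle U A[(~grant & ~idle) U ~grant]]])| = |{0, 1, 4, 5, 6, 7}| = 6.

6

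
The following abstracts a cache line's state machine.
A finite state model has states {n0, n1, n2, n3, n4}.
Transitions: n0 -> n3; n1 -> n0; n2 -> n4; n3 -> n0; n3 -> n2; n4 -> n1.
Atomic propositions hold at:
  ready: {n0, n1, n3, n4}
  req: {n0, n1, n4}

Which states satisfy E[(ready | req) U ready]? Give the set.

{n0, n1, n3, n4}

Sat(ready | req) = {n0, n1, n3, n4}
E[(ready | req) U ready]: least fixpoint, start Z0 = Sat(ready) = {n0, n1, n3, n4}, add states in Sat(ready | req) with some successor in Z. Already a fixed point.
Sat(E[(ready | req) U ready]) = {n0, n1, n3, n4}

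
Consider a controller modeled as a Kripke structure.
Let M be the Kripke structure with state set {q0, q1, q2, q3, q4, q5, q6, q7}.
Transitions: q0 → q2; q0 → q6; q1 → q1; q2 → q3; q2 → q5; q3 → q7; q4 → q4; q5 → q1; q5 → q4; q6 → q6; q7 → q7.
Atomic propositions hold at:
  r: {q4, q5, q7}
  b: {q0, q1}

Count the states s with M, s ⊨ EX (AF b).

2

AF b: least fixpoint, start Z0 = {q0, q1}, add states with every successor in Z. Already a fixed point.
Sat(AF b) = {q0, q1}
Sat(EX (AF b)) = {s : some successor in {q0, q1}} = {q1, q5}
|Sat(EX (AF b))| = |{q1, q5}| = 2.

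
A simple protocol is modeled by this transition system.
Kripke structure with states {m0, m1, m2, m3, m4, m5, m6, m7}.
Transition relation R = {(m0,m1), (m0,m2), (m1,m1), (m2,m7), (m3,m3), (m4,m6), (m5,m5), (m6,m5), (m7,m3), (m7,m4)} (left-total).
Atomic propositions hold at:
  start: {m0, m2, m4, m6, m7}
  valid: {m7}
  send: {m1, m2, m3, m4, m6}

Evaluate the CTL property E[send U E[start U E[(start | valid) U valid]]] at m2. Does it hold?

Sat(start | valid) = {m0, m2, m4, m6, m7}
E[(start | valid) U valid]: least fixpoint, start Z0 = Sat(valid) = {m7}, add states in Sat(start | valid) with some successor in Z. Z1 = {m2, m7}; Z2 = {m0, m2, m7}; fixed.
Sat(E[(start | valid) U valid]) = {m0, m2, m7}
E[start U E[(start | valid) U valid]]: least fixpoint, start Z0 = Sat(E[(start | valid) U valid]) = {m0, m2, m7}, add states in Sat(start) with some successor in Z. Already a fixed point.
Sat(E[start U E[(start | valid) U valid]]) = {m0, m2, m7}
E[send U E[start U E[(start | valid) U valid]]]: least fixpoint, start Z0 = Sat(E[start U E[(start | valid) U valid]]) = {m0, m2, m7}, add states in Sat(send) with some successor in Z. Already a fixed point.
Sat(E[send U E[start U E[(start | valid) U valid]]]) = {m0, m2, m7}
m2 ∈ Sat(E[send U E[start U E[(start | valid) U valid]]]) = {m0, m2, m7}, so the formula holds at m2.

Yes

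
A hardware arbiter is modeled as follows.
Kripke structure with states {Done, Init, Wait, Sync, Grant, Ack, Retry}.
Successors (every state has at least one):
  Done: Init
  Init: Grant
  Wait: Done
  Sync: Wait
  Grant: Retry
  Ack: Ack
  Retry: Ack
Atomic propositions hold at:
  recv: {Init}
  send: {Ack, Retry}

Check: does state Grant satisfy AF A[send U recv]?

A[send U recv]: least fixpoint, start Z0 = Sat(recv) = {Init}, add states in Sat(send) with every successor in Z. Already a fixed point.
Sat(A[send U recv]) = {Init}
AF A[send U recv]: least fixpoint, start Z0 = {Init}, add states with every successor in Z. Z1 = {Done, Init}; Z2 = {Done, Init, Wait}; Z3 = {Done, Init, Wait, Sync}; fixed.
Sat(AF A[send U recv]) = {Done, Init, Wait, Sync}
Grant ∉ Sat(AF A[send U recv]) = {Done, Init, Wait, Sync}, so the formula does not hold at Grant.

No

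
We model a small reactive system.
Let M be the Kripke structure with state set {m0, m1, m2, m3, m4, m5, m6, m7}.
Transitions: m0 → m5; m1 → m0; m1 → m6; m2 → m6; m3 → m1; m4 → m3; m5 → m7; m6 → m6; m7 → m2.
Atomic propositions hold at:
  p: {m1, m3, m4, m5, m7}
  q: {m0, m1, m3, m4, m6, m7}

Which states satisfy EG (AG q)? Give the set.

{m6}

AG q: greatest fixpoint, start Z0 = {m0, m1, m3, m4, m6, m7}, keep only states in Sat with every successor in Z. Z1 = {m1, m3, m4, m6}; Z2 = {m3, m4, m6}; Z3 = {m4, m6}; Z4 = {m6}; fixed.
Sat(AG q) = {m6}
EG (AG q): greatest fixpoint, start Z0 = {m6}, keep only states in Sat with some successor in Z. Already a fixed point.
Sat(EG (AG q)) = {m6}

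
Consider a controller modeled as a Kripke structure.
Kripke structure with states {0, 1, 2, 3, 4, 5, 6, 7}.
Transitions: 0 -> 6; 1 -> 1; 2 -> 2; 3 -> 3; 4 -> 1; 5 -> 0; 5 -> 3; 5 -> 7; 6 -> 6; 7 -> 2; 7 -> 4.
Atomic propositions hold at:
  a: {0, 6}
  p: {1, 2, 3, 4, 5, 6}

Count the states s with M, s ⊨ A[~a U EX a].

3

Sat(~a) = {1, 2, 3, 4, 5, 7}
Sat(EX a) = {s : some successor in {0, 6}} = {0, 5, 6}
A[~a U EX a]: least fixpoint, start Z0 = Sat(EX a) = {0, 5, 6}, add states in Sat(~a) with every successor in Z. Already a fixed point.
Sat(A[~a U EX a]) = {0, 5, 6}
|Sat(A[~a U EX a])| = |{0, 5, 6}| = 3.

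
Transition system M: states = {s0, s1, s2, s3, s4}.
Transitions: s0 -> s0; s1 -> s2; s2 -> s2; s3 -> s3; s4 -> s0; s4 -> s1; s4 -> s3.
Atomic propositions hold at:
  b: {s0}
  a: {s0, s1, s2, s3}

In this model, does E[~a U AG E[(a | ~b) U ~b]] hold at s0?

No

Sat(~a) = {s4}
Sat(~b) = {s1, s2, s3, s4}
Sat(a | ~b) = {s0, s1, s2, s3, s4}
E[(a | ~b) U ~b]: least fixpoint, start Z0 = Sat(~b) = {s1, s2, s3, s4}, add states in Sat(a | ~b) with some successor in Z. Already a fixed point.
Sat(E[(a | ~b) U ~b]) = {s1, s2, s3, s4}
AG E[(a | ~b) U ~b]: greatest fixpoint, start Z0 = {s1, s2, s3, s4}, keep only states in Sat with every successor in Z. Z1 = {s1, s2, s3}; fixed.
Sat(AG E[(a | ~b) U ~b]) = {s1, s2, s3}
E[~a U AG E[(a | ~b) U ~b]]: least fixpoint, start Z0 = Sat(AG E[(a | ~b) U ~b]) = {s1, s2, s3}, add states in Sat(~a) with some successor in Z. Z1 = {s1, s2, s3, s4}; fixed.
Sat(E[~a U AG E[(a | ~b) U ~b]]) = {s1, s2, s3, s4}
s0 ∉ Sat(E[~a U AG E[(a | ~b) U ~b]]) = {s1, s2, s3, s4}, so the formula does not hold at s0.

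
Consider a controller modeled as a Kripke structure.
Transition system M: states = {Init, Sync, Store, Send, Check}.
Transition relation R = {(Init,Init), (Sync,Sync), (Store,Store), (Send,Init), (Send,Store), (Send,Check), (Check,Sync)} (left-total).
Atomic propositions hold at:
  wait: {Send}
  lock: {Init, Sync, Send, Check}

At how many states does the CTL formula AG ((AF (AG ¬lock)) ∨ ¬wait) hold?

4

Sat(¬lock) = {Store}
AG ¬lock: greatest fixpoint, start Z0 = {Store}, keep only states in Sat with every successor in Z. Already a fixed point.
Sat(AG ¬lock) = {Store}
AF (AG ¬lock): least fixpoint, start Z0 = {Store}, add states with every successor in Z. Already a fixed point.
Sat(AF (AG ¬lock)) = {Store}
Sat(¬wait) = {Init, Sync, Store, Check}
Sat((AF (AG ¬lock)) ∨ ¬wait) = {Init, Sync, Store, Check}
AG ((AF (AG ¬lock)) ∨ ¬wait): greatest fixpoint, start Z0 = {Init, Sync, Store, Check}, keep only states in Sat with every successor in Z. Already a fixed point.
Sat(AG ((AF (AG ¬lock)) ∨ ¬wait)) = {Init, Sync, Store, Check}
|Sat(AG ((AF (AG ¬lock)) ∨ ¬wait))| = |{Init, Sync, Store, Check}| = 4.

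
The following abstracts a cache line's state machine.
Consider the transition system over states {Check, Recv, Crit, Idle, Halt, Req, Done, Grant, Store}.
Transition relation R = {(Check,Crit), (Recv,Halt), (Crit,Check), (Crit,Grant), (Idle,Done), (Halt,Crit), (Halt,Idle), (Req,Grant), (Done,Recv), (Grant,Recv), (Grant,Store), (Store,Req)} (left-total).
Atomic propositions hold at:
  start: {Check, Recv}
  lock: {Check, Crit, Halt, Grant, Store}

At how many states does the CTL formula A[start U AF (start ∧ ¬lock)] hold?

Sat(¬lock) = {Recv, Idle, Req, Done}
Sat(start ∧ ¬lock) = {Recv}
AF (start ∧ ¬lock): least fixpoint, start Z0 = {Recv}, add states with every successor in Z. Z1 = {Recv, Done}; Z2 = {Recv, Idle, Done}; fixed.
Sat(AF (start ∧ ¬lock)) = {Recv, Idle, Done}
A[start U AF (start ∧ ¬lock)]: least fixpoint, start Z0 = Sat(AF (start ∧ ¬lock)) = {Recv, Idle, Done}, add states in Sat(start) with every successor in Z. Already a fixed point.
Sat(A[start U AF (start ∧ ¬lock)]) = {Recv, Idle, Done}
|Sat(A[start U AF (start ∧ ¬lock)])| = |{Recv, Idle, Done}| = 3.

3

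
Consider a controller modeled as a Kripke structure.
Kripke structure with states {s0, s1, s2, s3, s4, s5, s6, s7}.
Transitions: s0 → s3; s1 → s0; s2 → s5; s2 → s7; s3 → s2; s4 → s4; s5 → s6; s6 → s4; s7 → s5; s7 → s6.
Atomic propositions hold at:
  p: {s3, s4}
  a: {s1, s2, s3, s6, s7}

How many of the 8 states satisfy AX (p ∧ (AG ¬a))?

Sat(¬a) = {s0, s4, s5}
AG ¬a: greatest fixpoint, start Z0 = {s0, s4, s5}, keep only states in Sat with every successor in Z. Z1 = {s4}; fixed.
Sat(AG ¬a) = {s4}
Sat(p ∧ (AG ¬a)) = {s4}
Sat(AX (p ∧ (AG ¬a))) = {s : every successor in {s4}} = {s4, s6}
|Sat(AX (p ∧ (AG ¬a)))| = |{s4, s6}| = 2.

2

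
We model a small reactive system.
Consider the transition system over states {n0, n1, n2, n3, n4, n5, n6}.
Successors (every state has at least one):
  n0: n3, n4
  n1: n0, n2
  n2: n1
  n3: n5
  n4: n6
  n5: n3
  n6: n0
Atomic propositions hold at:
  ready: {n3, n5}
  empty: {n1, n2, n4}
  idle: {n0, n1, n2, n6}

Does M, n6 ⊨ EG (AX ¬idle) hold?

No

Sat(¬idle) = {n3, n4, n5}
Sat(AX ¬idle) = {s : every successor in {n3, n4, n5}} = {n0, n3, n5}
EG (AX ¬idle): greatest fixpoint, start Z0 = {n0, n3, n5}, keep only states in Sat with some successor in Z. Already a fixed point.
Sat(EG (AX ¬idle)) = {n0, n3, n5}
n6 ∉ Sat(EG (AX ¬idle)) = {n0, n3, n5}, so the formula does not hold at n6.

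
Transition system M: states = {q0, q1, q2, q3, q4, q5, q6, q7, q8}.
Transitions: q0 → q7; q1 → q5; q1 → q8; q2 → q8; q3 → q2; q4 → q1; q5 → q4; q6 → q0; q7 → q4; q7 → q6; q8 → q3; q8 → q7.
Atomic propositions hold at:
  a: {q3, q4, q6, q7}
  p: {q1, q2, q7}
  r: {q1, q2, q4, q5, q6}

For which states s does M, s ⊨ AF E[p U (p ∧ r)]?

{q1, q2, q3, q4, q5}

Sat(p ∧ r) = {q1, q2}
E[p U (p ∧ r)]: least fixpoint, start Z0 = Sat((p ∧ r)) = {q1, q2}, add states in Sat(p) with some successor in Z. Already a fixed point.
Sat(E[p U (p ∧ r)]) = {q1, q2}
AF E[p U (p ∧ r)]: least fixpoint, start Z0 = {q1, q2}, add states with every successor in Z. Z1 = {q1, q2, q3, q4}; Z2 = {q1, q2, q3, q4, q5}; fixed.
Sat(AF E[p U (p ∧ r)]) = {q1, q2, q3, q4, q5}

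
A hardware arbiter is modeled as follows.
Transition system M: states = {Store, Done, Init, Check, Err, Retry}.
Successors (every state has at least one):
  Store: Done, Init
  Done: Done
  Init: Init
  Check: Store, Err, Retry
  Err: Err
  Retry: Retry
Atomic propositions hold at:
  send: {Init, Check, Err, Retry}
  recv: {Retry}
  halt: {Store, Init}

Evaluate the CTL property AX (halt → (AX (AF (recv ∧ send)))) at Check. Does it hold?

Sat(recv ∧ send) = {Retry}
AF (recv ∧ send): least fixpoint, start Z0 = {Retry}, add states with every successor in Z. Already a fixed point.
Sat(AF (recv ∧ send)) = {Retry}
Sat(AX (AF (recv ∧ send))) = {s : every successor in {Retry}} = {Retry}
Sat(halt → (AX (AF (recv ∧ send)))) = {Done, Check, Err, Retry}
Sat(AX (halt → (AX (AF (recv ∧ send))))) = {s : every successor in {Done, Check, Err, Retry}} = {Done, Err, Retry}
Check ∉ Sat(AX (halt → (AX (AF (recv ∧ send))))) = {Done, Err, Retry}, so the formula does not hold at Check.

No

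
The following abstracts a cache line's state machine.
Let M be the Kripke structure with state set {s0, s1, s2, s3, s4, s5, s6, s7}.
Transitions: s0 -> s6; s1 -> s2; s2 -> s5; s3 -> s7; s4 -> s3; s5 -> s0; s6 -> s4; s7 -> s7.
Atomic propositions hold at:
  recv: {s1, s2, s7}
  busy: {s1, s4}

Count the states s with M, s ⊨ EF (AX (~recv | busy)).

6

Sat(~recv) = {s0, s3, s4, s5, s6}
Sat(~recv | busy) = {s0, s1, s3, s4, s5, s6}
Sat(AX (~recv | busy)) = {s : every successor in {s0, s1, s3, s4, s5, s6}} = {s0, s2, s4, s5, s6}
EF (AX (~recv | busy)): least fixpoint, start Z0 = {s0, s2, s4, s5, s6}, add states with some successor in Z. Z1 = {s0, s1, s2, s4, s5, s6}; fixed.
Sat(EF (AX (~recv | busy))) = {s0, s1, s2, s4, s5, s6}
|Sat(EF (AX (~recv | busy)))| = |{s0, s1, s2, s4, s5, s6}| = 6.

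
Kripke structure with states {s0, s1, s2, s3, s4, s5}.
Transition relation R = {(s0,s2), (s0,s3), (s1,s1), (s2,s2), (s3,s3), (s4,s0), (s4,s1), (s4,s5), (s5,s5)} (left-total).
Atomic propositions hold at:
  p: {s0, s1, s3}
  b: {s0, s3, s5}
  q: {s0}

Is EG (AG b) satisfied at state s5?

Yes

AG b: greatest fixpoint, start Z0 = {s0, s3, s5}, keep only states in Sat with every successor in Z. Z1 = {s3, s5}; fixed.
Sat(AG b) = {s3, s5}
EG (AG b): greatest fixpoint, start Z0 = {s3, s5}, keep only states in Sat with some successor in Z. Already a fixed point.
Sat(EG (AG b)) = {s3, s5}
s5 ∈ Sat(EG (AG b)) = {s3, s5}, so the formula holds at s5.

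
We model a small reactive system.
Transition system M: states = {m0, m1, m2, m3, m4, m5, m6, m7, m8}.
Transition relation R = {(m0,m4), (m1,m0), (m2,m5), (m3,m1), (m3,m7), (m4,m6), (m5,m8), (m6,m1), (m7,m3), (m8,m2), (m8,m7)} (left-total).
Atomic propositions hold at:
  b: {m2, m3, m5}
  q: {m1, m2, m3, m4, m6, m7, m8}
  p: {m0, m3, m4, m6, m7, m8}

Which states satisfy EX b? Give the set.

Sat(EX b) = {s : some successor in {m2, m3, m5}} = {m2, m7, m8}

{m2, m7, m8}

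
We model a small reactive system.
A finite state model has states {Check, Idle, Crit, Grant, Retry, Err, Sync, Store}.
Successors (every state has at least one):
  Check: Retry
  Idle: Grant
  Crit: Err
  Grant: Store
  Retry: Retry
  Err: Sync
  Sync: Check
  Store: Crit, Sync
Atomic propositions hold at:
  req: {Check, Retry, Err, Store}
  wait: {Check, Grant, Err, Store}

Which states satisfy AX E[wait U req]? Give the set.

{Check, Idle, Crit, Grant, Retry, Sync}

E[wait U req]: least fixpoint, start Z0 = Sat(req) = {Check, Retry, Err, Store}, add states in Sat(wait) with some successor in Z. Z1 = {Check, Grant, Retry, Err, Store}; fixed.
Sat(E[wait U req]) = {Check, Grant, Retry, Err, Store}
Sat(AX E[wait U req]) = {s : every successor in {Check, Grant, Retry, Err, Store}} = {Check, Idle, Crit, Grant, Retry, Sync}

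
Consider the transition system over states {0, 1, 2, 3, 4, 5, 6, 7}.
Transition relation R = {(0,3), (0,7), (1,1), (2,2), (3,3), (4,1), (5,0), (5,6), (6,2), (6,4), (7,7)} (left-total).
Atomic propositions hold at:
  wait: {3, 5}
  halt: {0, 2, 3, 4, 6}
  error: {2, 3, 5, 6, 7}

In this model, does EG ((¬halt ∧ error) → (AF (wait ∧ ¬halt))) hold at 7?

Sat(¬halt) = {1, 5, 7}
Sat(¬halt ∧ error) = {5, 7}
Sat(wait ∧ ¬halt) = {5}
AF (wait ∧ ¬halt): least fixpoint, start Z0 = {5}, add states with every successor in Z. Already a fixed point.
Sat(AF (wait ∧ ¬halt)) = {5}
Sat((¬halt ∧ error) → (AF (wait ∧ ¬halt))) = {0, 1, 2, 3, 4, 5, 6}
EG ((¬halt ∧ error) → (AF (wait ∧ ¬halt))): greatest fixpoint, start Z0 = {0, 1, 2, 3, 4, 5, 6}, keep only states in Sat with some successor in Z. Already a fixed point.
Sat(EG ((¬halt ∧ error) → (AF (wait ∧ ¬halt)))) = {0, 1, 2, 3, 4, 5, 6}
7 ∉ Sat(EG ((¬halt ∧ error) → (AF (wait ∧ ¬halt)))) = {0, 1, 2, 3, 4, 5, 6}, so the formula does not hold at 7.

No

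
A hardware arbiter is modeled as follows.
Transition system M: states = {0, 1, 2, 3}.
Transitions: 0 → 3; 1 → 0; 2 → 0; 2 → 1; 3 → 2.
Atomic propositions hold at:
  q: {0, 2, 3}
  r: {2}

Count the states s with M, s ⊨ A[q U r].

3

A[q U r]: least fixpoint, start Z0 = Sat(r) = {2}, add states in Sat(q) with every successor in Z. Z1 = {2, 3}; Z2 = {0, 2, 3}; fixed.
Sat(A[q U r]) = {0, 2, 3}
|Sat(A[q U r])| = |{0, 2, 3}| = 3.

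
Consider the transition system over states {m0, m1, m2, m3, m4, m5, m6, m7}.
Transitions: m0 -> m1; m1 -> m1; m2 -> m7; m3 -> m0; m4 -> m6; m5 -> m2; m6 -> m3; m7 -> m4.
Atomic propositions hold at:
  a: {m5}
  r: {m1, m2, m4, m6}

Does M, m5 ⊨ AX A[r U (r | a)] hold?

Yes

Sat(r | a) = {m1, m2, m4, m5, m6}
A[r U (r | a)]: least fixpoint, start Z0 = Sat((r | a)) = {m1, m2, m4, m5, m6}, add states in Sat(r) with every successor in Z. Already a fixed point.
Sat(A[r U (r | a)]) = {m1, m2, m4, m5, m6}
Sat(AX A[r U (r | a)]) = {s : every successor in {m1, m2, m4, m5, m6}} = {m0, m1, m4, m5, m7}
m5 ∈ Sat(AX A[r U (r | a)]) = {m0, m1, m4, m5, m7}, so the formula holds at m5.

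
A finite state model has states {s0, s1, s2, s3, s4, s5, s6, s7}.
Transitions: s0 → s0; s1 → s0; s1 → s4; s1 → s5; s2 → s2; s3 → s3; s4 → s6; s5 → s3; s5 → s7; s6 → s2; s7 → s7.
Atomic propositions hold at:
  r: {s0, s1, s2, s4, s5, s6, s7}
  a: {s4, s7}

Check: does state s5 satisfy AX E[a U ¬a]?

No

Sat(¬a) = {s0, s1, s2, s3, s5, s6}
E[a U ¬a]: least fixpoint, start Z0 = Sat(¬a) = {s0, s1, s2, s3, s5, s6}, add states in Sat(a) with some successor in Z. Z1 = {s0, s1, s2, s3, s4, s5, s6}; fixed.
Sat(E[a U ¬a]) = {s0, s1, s2, s3, s4, s5, s6}
Sat(AX E[a U ¬a]) = {s : every successor in {s0, s1, s2, s3, s4, s5, s6}} = {s0, s1, s2, s3, s4, s6}
s5 ∉ Sat(AX E[a U ¬a]) = {s0, s1, s2, s3, s4, s6}, so the formula does not hold at s5.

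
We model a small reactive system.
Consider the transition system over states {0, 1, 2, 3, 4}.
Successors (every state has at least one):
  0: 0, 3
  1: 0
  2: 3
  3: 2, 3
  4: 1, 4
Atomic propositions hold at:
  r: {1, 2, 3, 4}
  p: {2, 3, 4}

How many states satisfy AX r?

3

Sat(AX r) = {s : every successor in {1, 2, 3, 4}} = {2, 3, 4}
|Sat(AX r)| = |{2, 3, 4}| = 3.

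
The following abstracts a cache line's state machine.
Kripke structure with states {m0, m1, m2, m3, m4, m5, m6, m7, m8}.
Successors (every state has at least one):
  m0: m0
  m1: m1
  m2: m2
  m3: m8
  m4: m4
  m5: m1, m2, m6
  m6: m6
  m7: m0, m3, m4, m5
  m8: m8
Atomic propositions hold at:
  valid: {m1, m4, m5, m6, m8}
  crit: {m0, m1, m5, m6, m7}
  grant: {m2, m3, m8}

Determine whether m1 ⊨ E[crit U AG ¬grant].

Yes

Sat(¬grant) = {m0, m1, m4, m5, m6, m7}
AG ¬grant: greatest fixpoint, start Z0 = {m0, m1, m4, m5, m6, m7}, keep only states in Sat with every successor in Z. Z1 = {m0, m1, m4, m6}; fixed.
Sat(AG ¬grant) = {m0, m1, m4, m6}
E[crit U AG ¬grant]: least fixpoint, start Z0 = Sat(AG ¬grant) = {m0, m1, m4, m6}, add states in Sat(crit) with some successor in Z. Z1 = {m0, m1, m4, m5, m6, m7}; fixed.
Sat(E[crit U AG ¬grant]) = {m0, m1, m4, m5, m6, m7}
m1 ∈ Sat(E[crit U AG ¬grant]) = {m0, m1, m4, m5, m6, m7}, so the formula holds at m1.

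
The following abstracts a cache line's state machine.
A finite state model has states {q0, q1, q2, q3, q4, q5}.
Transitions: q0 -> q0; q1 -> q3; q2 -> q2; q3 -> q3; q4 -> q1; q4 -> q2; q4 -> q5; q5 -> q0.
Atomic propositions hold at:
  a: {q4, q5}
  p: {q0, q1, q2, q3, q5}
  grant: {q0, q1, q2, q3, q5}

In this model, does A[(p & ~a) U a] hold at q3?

Sat(~a) = {q0, q1, q2, q3}
Sat(p & ~a) = {q0, q1, q2, q3}
A[(p & ~a) U a]: least fixpoint, start Z0 = Sat(a) = {q4, q5}, add states in Sat(p & ~a) with every successor in Z. Already a fixed point.
Sat(A[(p & ~a) U a]) = {q4, q5}
q3 ∉ Sat(A[(p & ~a) U a]) = {q4, q5}, so the formula does not hold at q3.

No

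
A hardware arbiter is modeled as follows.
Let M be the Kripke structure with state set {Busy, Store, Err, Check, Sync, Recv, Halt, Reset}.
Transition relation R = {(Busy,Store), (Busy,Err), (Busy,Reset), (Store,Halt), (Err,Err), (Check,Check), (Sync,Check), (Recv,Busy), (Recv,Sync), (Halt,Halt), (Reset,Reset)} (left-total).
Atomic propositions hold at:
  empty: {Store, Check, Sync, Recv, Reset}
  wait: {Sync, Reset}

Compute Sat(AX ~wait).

{Store, Err, Check, Sync, Halt}

Sat(~wait) = {Busy, Store, Err, Check, Recv, Halt}
Sat(AX ~wait) = {s : every successor in {Busy, Store, Err, Check, Recv, Halt}} = {Store, Err, Check, Sync, Halt}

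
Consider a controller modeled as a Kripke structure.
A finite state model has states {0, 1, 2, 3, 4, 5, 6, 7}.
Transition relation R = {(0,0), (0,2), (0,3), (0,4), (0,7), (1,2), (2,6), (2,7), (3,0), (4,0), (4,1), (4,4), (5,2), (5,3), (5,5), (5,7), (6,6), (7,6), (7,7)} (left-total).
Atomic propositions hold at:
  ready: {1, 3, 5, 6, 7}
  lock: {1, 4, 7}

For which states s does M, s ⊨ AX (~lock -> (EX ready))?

{1, 2, 3, 4, 6, 7}

Sat(~lock) = {0, 2, 3, 5, 6}
Sat(EX ready) = {s : some successor in {1, 3, 5, 6, 7}} = {0, 2, 4, 5, 6, 7}
Sat(~lock -> (EX ready)) = {0, 1, 2, 4, 5, 6, 7}
Sat(AX (~lock -> (EX ready))) = {s : every successor in {0, 1, 2, 4, 5, 6, 7}} = {1, 2, 3, 4, 6, 7}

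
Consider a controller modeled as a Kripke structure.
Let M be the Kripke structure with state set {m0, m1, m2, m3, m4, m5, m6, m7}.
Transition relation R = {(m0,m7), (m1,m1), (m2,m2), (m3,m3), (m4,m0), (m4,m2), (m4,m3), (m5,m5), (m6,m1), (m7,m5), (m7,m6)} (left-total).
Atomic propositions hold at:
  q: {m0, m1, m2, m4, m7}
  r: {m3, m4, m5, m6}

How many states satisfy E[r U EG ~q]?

Sat(~q) = {m3, m5, m6}
EG ~q: greatest fixpoint, start Z0 = {m3, m5, m6}, keep only states in Sat with some successor in Z. Z1 = {m3, m5}; fixed.
Sat(EG ~q) = {m3, m5}
E[r U EG ~q]: least fixpoint, start Z0 = Sat(EG ~q) = {m3, m5}, add states in Sat(r) with some successor in Z. Z1 = {m3, m4, m5}; fixed.
Sat(E[r U EG ~q]) = {m3, m4, m5}
|Sat(E[r U EG ~q])| = |{m3, m4, m5}| = 3.

3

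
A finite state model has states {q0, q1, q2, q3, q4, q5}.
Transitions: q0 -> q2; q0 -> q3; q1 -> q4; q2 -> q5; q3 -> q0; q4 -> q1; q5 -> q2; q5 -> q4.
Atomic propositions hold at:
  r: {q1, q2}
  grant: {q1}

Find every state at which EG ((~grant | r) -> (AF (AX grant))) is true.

Sat(~grant) = {q0, q2, q3, q4, q5}
Sat(~grant | r) = {q0, q1, q2, q3, q4, q5}
Sat(AX grant) = {s : every successor in {q1}} = {q4}
AF (AX grant): least fixpoint, start Z0 = {q4}, add states with every successor in Z. Z1 = {q1, q4}; fixed.
Sat(AF (AX grant)) = {q1, q4}
Sat((~grant | r) -> (AF (AX grant))) = {q1, q4}
EG ((~grant | r) -> (AF (AX grant))): greatest fixpoint, start Z0 = {q1, q4}, keep only states in Sat with some successor in Z. Already a fixed point.
Sat(EG ((~grant | r) -> (AF (AX grant)))) = {q1, q4}

{q1, q4}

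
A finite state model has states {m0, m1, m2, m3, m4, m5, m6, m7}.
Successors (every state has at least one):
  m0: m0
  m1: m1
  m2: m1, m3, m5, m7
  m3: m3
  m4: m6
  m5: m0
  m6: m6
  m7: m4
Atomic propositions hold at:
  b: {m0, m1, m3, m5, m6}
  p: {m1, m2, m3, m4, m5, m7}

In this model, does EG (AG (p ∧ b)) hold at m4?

Sat(p ∧ b) = {m1, m3, m5}
AG (p ∧ b): greatest fixpoint, start Z0 = {m1, m3, m5}, keep only states in Sat with every successor in Z. Z1 = {m1, m3}; fixed.
Sat(AG (p ∧ b)) = {m1, m3}
EG (AG (p ∧ b)): greatest fixpoint, start Z0 = {m1, m3}, keep only states in Sat with some successor in Z. Already a fixed point.
Sat(EG (AG (p ∧ b))) = {m1, m3}
m4 ∉ Sat(EG (AG (p ∧ b))) = {m1, m3}, so the formula does not hold at m4.

No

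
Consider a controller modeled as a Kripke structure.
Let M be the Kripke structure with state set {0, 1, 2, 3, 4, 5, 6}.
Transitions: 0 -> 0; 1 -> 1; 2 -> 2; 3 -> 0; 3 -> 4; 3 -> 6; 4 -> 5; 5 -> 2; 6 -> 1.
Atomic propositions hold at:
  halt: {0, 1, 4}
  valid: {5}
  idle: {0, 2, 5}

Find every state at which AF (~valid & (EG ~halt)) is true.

{2, 4, 5}

Sat(~valid) = {0, 1, 2, 3, 4, 6}
Sat(~halt) = {2, 3, 5, 6}
EG ~halt: greatest fixpoint, start Z0 = {2, 3, 5, 6}, keep only states in Sat with some successor in Z. Z1 = {2, 3, 5}; Z2 = {2, 5}; fixed.
Sat(EG ~halt) = {2, 5}
Sat(~valid & (EG ~halt)) = {2}
AF (~valid & (EG ~halt)): least fixpoint, start Z0 = {2}, add states with every successor in Z. Z1 = {2, 5}; Z2 = {2, 4, 5}; fixed.
Sat(AF (~valid & (EG ~halt))) = {2, 4, 5}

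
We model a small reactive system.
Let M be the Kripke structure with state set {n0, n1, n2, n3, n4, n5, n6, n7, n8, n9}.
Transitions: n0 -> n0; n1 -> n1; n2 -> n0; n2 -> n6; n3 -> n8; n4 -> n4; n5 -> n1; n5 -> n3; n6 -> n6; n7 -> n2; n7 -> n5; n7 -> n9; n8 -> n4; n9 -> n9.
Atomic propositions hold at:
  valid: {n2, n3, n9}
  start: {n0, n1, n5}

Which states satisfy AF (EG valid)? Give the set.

{n9}

EG valid: greatest fixpoint, start Z0 = {n2, n3, n9}, keep only states in Sat with some successor in Z. Z1 = {n9}; fixed.
Sat(EG valid) = {n9}
AF (EG valid): least fixpoint, start Z0 = {n9}, add states with every successor in Z. Already a fixed point.
Sat(AF (EG valid)) = {n9}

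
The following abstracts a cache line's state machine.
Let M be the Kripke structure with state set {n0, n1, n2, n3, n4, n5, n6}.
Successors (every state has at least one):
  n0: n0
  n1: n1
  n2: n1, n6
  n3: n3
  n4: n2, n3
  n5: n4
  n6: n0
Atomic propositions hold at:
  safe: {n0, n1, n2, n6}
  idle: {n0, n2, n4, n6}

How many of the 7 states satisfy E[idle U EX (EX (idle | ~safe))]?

6

Sat(~safe) = {n3, n4, n5}
Sat(idle | ~safe) = {n0, n2, n3, n4, n5, n6}
Sat(EX (idle | ~safe)) = {s : some successor in {n0, n2, n3, n4, n5, n6}} = {n0, n2, n3, n4, n5, n6}
Sat(EX (EX (idle | ~safe))) = {s : some successor in {n0, n2, n3, n4, n5, n6}} = {n0, n2, n3, n4, n5, n6}
E[idle U EX (EX (idle | ~safe))]: least fixpoint, start Z0 = Sat(EX (EX (idle | ~safe))) = {n0, n2, n3, n4, n5, n6}, add states in Sat(idle) with some successor in Z. Already a fixed point.
Sat(E[idle U EX (EX (idle | ~safe))]) = {n0, n2, n3, n4, n5, n6}
|Sat(E[idle U EX (EX (idle | ~safe))])| = |{n0, n2, n3, n4, n5, n6}| = 6.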